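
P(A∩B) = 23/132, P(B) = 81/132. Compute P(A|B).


P(A|B) = P(A∩B)/P(B) = (23/132)/(81/132) = 23/81

23/81


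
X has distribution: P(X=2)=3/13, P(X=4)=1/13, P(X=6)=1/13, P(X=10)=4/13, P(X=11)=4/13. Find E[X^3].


E[X^3] = sum(g(x)*P(x))
= 8*3/13 + 64*1/13 + 216*1/13 + 1000*4/13 + 1331*4/13
= 9628/13

9628/13


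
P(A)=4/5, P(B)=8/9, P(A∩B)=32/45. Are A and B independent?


P(A)*P(B) = 4/5*8/9 = 32/45
P(A∩B) = 32/45, which equals P(A)P(B), so independent

Yes, A and B are independent


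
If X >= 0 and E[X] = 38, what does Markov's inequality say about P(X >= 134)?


Markov: P(X >= a) <= E[X]/a
P(X >= 134) <= 38/134 = 19/67

19/67


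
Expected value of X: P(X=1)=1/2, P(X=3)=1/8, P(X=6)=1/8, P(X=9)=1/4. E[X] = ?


E[X] = sum(x * P(x))
= 1*1/2 + 3*1/8 + 6*1/8 + 9*1/4
= 31/8

31/8


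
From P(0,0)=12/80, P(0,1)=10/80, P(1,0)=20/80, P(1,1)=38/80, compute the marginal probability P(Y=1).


P(Y=1) = P(0,1)+P(1,1) = 10/80 + 38/80 = 48/80 = 3/5

3/5


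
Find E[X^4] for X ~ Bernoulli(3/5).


For Bernoulli: X in {0,1}
E[X^4] = 0^4*(1-3/5) + 1^4*3/5 = 3/5

3/5


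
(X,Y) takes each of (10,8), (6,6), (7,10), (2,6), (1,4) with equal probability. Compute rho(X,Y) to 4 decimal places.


Cov(X,Y) = 5.0400, Var(X) = 10.9600, Var(Y) = 4.1600
rho = Cov/(sqrt(VarX)*sqrt(VarY)) = 0.7464

0.7464


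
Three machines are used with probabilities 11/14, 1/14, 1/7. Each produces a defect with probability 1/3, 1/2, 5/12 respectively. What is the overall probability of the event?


P(A) = P(A|B1)P(B1) + P(A|B2)P(B2) + P(A|B3)P(B3)
= 1/3*11/14 + 1/2*1/14 + 5/12*1/7
= 11/42 + 1/28 + 5/84 = 5/14

5/14


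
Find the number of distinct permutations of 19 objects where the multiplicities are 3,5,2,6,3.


19! = 121645100408832000
Denominator: 3!=6 * 5!=120 * 2!=2 * 6!=720 * 3!=6
Coefficient = 121645100408832000 / 6220800 = 19554575040

19554575040


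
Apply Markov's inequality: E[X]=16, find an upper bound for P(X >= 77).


Markov: P(X >= a) <= E[X]/a
P(X >= 77) <= 16/77

16/77


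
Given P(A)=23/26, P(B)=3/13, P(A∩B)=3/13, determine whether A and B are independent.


P(A)*P(B) = 23/26*3/13 = 69/338
P(A∩B) = 3/13 != 69/338, so not independent

No, A and B are not independent


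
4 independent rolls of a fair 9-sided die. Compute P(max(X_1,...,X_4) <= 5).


P(max <= 5) = P(all X_i <= 5) = (P(X_1 <= 5))^4
= (5/9)^4 = 625/6561

625/6561


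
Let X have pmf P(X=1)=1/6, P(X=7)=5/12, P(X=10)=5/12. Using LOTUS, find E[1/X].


E[1/X] = sum(g(x)*P(x))
= 1*1/6 + 1/7*5/12 + 1/10*5/12
= 15/56

15/56


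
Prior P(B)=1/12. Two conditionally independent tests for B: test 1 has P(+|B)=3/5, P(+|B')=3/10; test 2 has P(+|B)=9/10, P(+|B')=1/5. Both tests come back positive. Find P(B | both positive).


After test 1: P(+) = 3/5*1/12 + 3/10*11/12 = 13/40
P(B|+) = (1/20)/(13/40) = 2/13
After test 2 (use post1 as new prior): P(+) = 9/10*2/13 + 1/5*11/13 = 4/13
P(B|+,+) = (9/65)/(4/13) = 9/20

9/20


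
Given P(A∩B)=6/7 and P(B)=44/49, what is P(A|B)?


P(A|B) = P(A∩B)/P(B) = (42/49)/(44/49) = 42/44 = 21/22

21/22


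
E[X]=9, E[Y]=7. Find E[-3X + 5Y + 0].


E[-3X + 5Y + 0] = -3*E[X] + 5*E[Y] + 0
= (-3)*(9) + (5)*(7) + (0)
= -27 + 35 + 0 = 8

8


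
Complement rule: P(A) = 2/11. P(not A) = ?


P(A') = 1 - P(A) = 1 - 2/11 = 9/11

9/11


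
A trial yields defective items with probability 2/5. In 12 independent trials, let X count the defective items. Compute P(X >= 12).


P(X>=12) = P(X=12)
= 4096/244140625
= 4096/244140625

4096/244140625


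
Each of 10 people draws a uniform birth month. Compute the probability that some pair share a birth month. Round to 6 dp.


P(all different) = prod((12-i)/12 for i=0..9) = 0.003868
P(at least one match) = 1 - 0.003868 = 0.996132

0.996132


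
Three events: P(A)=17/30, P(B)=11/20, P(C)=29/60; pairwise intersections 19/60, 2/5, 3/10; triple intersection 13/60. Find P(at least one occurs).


P(A∪B∪C) = P(A)+P(B)+P(C) - P(AB)-P(AC)-P(BC) + P(ABC)
= 17/30+11/20+29/60 - 19/60-2/5-3/10 + 13/60
= 4/5

4/5


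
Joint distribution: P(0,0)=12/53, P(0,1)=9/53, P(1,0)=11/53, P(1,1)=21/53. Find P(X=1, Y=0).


Read from table: P(X=1, Y=0) = 11/53

11/53


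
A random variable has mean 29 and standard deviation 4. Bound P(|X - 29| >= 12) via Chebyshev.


k = 12/4 = 3
Chebyshev: P(|X-mu| >= k*sigma) <= 1/k^2 = 1/3^2 = 1/9

1/9


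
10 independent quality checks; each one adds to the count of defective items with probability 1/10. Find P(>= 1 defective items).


P(at least one) = 1 - P(none)
P(none) = (1 - 1/10)^10 = (9/10)^10 = 3486784401/10000000000
P(at least one) = 1 - 3486784401/10000000000 = 6513215599/10000000000

6513215599/10000000000


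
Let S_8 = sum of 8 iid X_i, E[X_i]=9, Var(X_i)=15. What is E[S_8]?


E[S_n] = n*E[X_1] = 8*9 = 72

72


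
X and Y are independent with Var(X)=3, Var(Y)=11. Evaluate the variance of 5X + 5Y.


Independence => Cov(X,Y)=0
Var(5X + 5Y) = 5^2*Var(X) + 5^2*Var(Y)
= 25*3 + 25*11 = 350

350


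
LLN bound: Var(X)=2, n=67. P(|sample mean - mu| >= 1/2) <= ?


Var(Xbar) = Var(X)/n = 2/67
Chebyshev: P(|Xbar-mu| >= 1/2) <= Var(Xbar)/(1/2)^2 = (2/67)/(1/4) = 8/67

8/67


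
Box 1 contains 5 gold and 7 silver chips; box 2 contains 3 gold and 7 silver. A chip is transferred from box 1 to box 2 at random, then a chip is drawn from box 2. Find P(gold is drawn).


P(transfer gold) = 5/12; P(transfer silver) = 7/12
If gold transferred: Urn II has 4 gold of 11, so P(gold|gold moved) = 4/11
If silver transferred: Urn II has 3 gold of 11, so P(gold|silver moved) = 3/11
By total probability: P(gold) = 5/12*4/11 + 7/12*3/11 = 41/132

41/132


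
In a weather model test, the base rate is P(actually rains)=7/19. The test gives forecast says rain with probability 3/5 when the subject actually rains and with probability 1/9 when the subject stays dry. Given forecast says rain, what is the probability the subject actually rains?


P(A) = P(A|B)P(B) + P(A|B')P(B') = 3/5*7/19 + 1/9*12/19 = 83/285
P(B|A) = P(A|B)P(B)/P(A) = (21/95)/(83/285) = 63/83

63/83


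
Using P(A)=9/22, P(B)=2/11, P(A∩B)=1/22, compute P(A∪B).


P(A∪B) = P(A) + P(B) - P(A∩B)
= 9/22 + 2/11 - 1/22 = 6/11

6/11


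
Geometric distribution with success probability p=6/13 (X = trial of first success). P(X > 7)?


P(X > 7) = P(first 7 trials all fail) = (1-p)^7 = (7/13)^7 = 823543/62748517

823543/62748517


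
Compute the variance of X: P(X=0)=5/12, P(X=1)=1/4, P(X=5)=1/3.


E[X] = 23/12, E[X^2] = 103/12
Var(X) = E[X^2] - (E[X])^2 = 103/12 - (23/12)^2 = 707/144

707/144


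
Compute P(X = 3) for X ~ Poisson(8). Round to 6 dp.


P(X=3) = e^(-8) * 8^3 / 3!
≈ 0.0003354626279 * 512 / 6
≈ 0.028626

0.028626


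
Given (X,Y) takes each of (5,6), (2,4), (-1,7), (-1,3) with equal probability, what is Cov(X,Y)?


E[X]=5/4, E[Y]=5, E[XY]=7
Cov(X,Y) = E[XY] - E[X]E[Y] = 7 - 5/4*5 = 3/4

3/4


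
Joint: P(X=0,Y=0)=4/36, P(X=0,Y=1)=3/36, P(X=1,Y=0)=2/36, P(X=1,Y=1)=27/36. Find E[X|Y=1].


P(Y=1) = 30/36
E[X|Y=1] = (0*3 + 1*27)/30 = 27/30 = 9/10

9/10


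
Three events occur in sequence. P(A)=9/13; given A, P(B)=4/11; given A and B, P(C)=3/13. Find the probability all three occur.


P(A∩B∩C) = P(A) * P(B|A) * P(C|A∩B)
= 9/13 * 4/11 * 3/13
= 36/143 * 3/13 = 108/1859

108/1859


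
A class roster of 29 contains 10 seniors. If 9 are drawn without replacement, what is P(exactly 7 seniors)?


P(X=7) = C(10,7)*C(19,2) / C(29,9)
= 120*171 / 10015005
= 20520/10015005 = 1368/667667

1368/667667


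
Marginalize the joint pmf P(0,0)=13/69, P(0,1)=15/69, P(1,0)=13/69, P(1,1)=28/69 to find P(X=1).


P(X=1) = P(1,0)+P(1,1) = 13/69 + 28/69 = 41/69

41/69


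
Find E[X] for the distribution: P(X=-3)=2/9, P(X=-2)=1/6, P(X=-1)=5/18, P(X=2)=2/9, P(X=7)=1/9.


E[X] = sum(x * P(x))
= -3*2/9 - 2*1/6 - 1*5/18 + 2*2/9 + 7*1/9
= -1/18

-1/18


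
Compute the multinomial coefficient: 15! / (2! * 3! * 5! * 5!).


15! = 1307674368000
Denominator: 2!=2 * 3!=6 * 5!=120 * 5!=120
Coefficient = 1307674368000 / 172800 = 7567560

7567560


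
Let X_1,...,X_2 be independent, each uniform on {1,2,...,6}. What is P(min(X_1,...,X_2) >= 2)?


P(min >= 2) = P(all X_i >= 2) = (P(X_1 >= 2))^2
= (5/6)^2 = 25/36

25/36


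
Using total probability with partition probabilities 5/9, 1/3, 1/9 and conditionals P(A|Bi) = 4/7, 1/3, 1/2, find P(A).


P(A) = P(A|B1)P(B1) + P(A|B2)P(B2) + P(A|B3)P(B3)
= 4/7*5/9 + 1/3*1/3 + 1/2*1/9
= 20/63 + 1/9 + 1/18 = 61/126

61/126


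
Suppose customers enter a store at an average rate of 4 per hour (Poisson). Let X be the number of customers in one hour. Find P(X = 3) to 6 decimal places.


P(X=3) = e^(-4) * 4^3 / 3!
≈ 0.01831563889 * 64 / 6
≈ 0.195367

0.195367


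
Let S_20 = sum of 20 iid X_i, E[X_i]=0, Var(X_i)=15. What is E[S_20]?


E[S_n] = n*E[X_1] = 20*0 = 0

0


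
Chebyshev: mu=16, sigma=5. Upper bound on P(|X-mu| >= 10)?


k = 10/5 = 2
Chebyshev: P(|X-mu| >= k*sigma) <= 1/k^2 = 1/2^2 = 1/4

1/4


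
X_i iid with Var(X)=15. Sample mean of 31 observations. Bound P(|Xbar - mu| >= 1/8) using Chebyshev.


Var(Xbar) = Var(X)/n = 15/31
Chebyshev: P(|Xbar-mu| >= 1/8) <= Var(Xbar)/(1/8)^2 = (15/31)/(1/64) = 960/31
Bound exceeds 1, so trivial bound: 1

1


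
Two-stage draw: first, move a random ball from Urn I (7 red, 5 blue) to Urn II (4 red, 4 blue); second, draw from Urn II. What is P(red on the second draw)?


P(transfer red) = 7/12; P(transfer blue) = 5/12
If red transferred: Urn II has 5 red of 9, so P(red|red moved) = 5/9
If blue transferred: Urn II has 4 red of 9, so P(red|blue moved) = 4/9
By total probability: P(red) = 7/12*5/9 + 5/12*4/9 = 55/108

55/108


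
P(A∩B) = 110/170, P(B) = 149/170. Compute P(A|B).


P(A|B) = P(A∩B)/P(B) = (110/170)/(149/170) = 110/149

110/149


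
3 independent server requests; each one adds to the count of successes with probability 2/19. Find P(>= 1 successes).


P(at least one) = 1 - P(none)
P(none) = (1 - 2/19)^3 = (17/19)^3 = 4913/6859
P(at least one) = 1 - 4913/6859 = 1946/6859

1946/6859


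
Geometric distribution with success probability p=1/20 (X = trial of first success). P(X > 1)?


P(X > 1) = P(first 1 trials all fail) = (1-p)^1 = (19/20)^1 = 19/20

19/20


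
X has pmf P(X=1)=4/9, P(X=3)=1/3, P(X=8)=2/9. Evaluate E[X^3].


E[X^3] = sum(x^3 * P(x))
= 1*4/9 + 27*1/3 + 512*2/9
= 1109/9

1109/9


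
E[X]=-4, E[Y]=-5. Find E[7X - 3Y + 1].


E[7X - 3Y + 1] = 7*E[X] - 3*E[Y] + 1
= (7)*(-4) + (-3)*(-5) + (1)
= -28 + 15 + 1 = -12

-12


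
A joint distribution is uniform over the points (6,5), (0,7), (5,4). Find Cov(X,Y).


E[X]=11/3, E[Y]=16/3, E[XY]=50/3
Cov(X,Y) = E[XY] - E[X]E[Y] = 50/3 - 11/3*16/3 = -26/9

-26/9


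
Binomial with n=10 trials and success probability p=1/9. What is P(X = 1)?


P(X=1) = C(10,1) * p^1 * (1-p)^9
= 10 * 1/9 * 134217728/387420489
= 1342177280/3486784401

1342177280/3486784401


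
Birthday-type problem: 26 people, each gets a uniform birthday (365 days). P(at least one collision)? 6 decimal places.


P(all different) = prod((365-i)/365 for i=0..25) = 0.401759
P(at least one match) = 1 - 0.401759 = 0.598241

0.598241


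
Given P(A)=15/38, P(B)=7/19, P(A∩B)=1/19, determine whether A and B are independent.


P(A)*P(B) = 15/38*7/19 = 105/722
P(A∩B) = 1/19 != 105/722, so not independent

No, A and B are not independent


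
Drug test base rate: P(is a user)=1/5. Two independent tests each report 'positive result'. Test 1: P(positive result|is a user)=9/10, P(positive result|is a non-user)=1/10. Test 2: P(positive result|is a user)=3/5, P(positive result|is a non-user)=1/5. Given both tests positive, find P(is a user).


After test 1: P(+) = 9/10*1/5 + 1/10*4/5 = 13/50
P(B|+) = (9/50)/(13/50) = 9/13
After test 2 (use post1 as new prior): P(+) = 3/5*9/13 + 1/5*4/13 = 31/65
P(B|+,+) = (27/65)/(31/65) = 27/31

27/31


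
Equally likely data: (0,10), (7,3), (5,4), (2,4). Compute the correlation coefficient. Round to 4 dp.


Cov(X,Y) = -6.1250, Var(X) = 7.2500, Var(Y) = 7.6875
rho = Cov/(sqrt(VarX)*sqrt(VarY)) = -0.8204

-0.8204


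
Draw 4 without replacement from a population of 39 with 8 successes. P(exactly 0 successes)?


P(X=0) = C(8,0)*C(31,4) / C(39,4)
= 1*31465 / 82251
= 31465/82251

31465/82251


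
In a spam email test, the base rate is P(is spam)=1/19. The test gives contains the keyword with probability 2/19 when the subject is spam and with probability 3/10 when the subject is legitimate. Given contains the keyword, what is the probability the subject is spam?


P(A) = P(A|B)P(B) + P(A|B')P(B') = 2/19*1/19 + 3/10*18/19 = 523/1805
P(B|A) = P(A|B)P(B)/P(A) = (2/361)/(523/1805) = 10/523

10/523


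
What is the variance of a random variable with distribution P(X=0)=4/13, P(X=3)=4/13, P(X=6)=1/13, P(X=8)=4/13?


E[X] = 50/13, E[X^2] = 328/13
Var(X) = E[X^2] - (E[X])^2 = 328/13 - (50/13)^2 = 1764/169

1764/169


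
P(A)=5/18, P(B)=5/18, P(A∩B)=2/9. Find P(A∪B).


P(A∪B) = P(A) + P(B) - P(A∩B)
= 5/18 + 5/18 - 2/9 = 1/3

1/3


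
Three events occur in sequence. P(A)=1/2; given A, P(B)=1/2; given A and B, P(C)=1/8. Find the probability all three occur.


P(A∩B∩C) = P(A) * P(B|A) * P(C|A∩B)
= 1/2 * 1/2 * 1/8
= 1/4 * 1/8 = 1/32

1/32


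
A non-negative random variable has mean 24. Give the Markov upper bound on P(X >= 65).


Markov: P(X >= a) <= E[X]/a
P(X >= 65) <= 24/65

24/65


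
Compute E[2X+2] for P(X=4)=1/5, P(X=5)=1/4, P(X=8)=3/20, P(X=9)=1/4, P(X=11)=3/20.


E[2X+2] = sum(g(x)*P(x))
= 10*1/5 + 12*1/4 + 18*3/20 + 20*1/4 + 24*3/20
= 163/10

163/10


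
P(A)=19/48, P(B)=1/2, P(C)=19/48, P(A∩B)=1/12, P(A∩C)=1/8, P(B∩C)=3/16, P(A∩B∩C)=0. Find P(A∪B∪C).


P(A∪B∪C) = P(A)+P(B)+P(C) - P(AB)-P(AC)-P(BC) + P(ABC)
= 19/48+1/2+19/48 - 1/12-1/8-3/16 + 0
= 43/48

43/48


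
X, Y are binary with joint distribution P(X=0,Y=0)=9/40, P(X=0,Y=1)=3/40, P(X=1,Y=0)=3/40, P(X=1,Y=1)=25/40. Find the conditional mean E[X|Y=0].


P(Y=0) = 12/40
E[X|Y=0] = (0*9 + 1*3)/12 = 3/12 = 1/4

1/4


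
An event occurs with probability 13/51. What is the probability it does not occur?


P(A') = 1 - P(A) = 1 - 13/51 = 38/51

38/51


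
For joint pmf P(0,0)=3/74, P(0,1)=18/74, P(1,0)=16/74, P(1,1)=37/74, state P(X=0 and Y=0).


Read from table: P(X=0, Y=0) = 3/74

3/74


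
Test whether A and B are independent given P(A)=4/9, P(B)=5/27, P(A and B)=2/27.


P(A)*P(B) = 4/9*5/27 = 20/243
P(A∩B) = 2/27 != 20/243, so not independent

No, A and B are not independent


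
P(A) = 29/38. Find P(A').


P(A') = 1 - P(A) = 1 - 29/38 = 9/38

9/38


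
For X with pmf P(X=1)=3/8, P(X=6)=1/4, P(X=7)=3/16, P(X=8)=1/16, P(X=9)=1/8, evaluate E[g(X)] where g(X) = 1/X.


E[1/X] = sum(g(x)*P(x))
= 1*3/8 + 1/6*1/4 + 1/7*3/16 + 1/8*1/16 + 1/9*1/8
= 3751/8064

3751/8064


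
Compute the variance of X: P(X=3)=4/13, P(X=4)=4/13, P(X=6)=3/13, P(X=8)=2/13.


E[X] = 62/13, E[X^2] = 336/13
Var(X) = E[X^2] - (E[X])^2 = 336/13 - (62/13)^2 = 524/169

524/169


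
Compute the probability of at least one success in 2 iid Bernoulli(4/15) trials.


P(at least one) = 1 - P(none)
P(none) = (1 - 4/15)^2 = (11/15)^2 = 121/225
P(at least one) = 1 - 121/225 = 104/225

104/225


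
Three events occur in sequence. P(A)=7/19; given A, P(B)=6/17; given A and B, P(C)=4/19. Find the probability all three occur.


P(A∩B∩C) = P(A) * P(B|A) * P(C|A∩B)
= 7/19 * 6/17 * 4/19
= 42/323 * 4/19 = 168/6137

168/6137


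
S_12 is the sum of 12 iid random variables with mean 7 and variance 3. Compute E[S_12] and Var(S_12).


E[S_n] = n*mu = 12*7 = 84
Var(S_n) = n*sigma^2 = 12*3 = 36

E[S_12]=84, Var(S_12)=36


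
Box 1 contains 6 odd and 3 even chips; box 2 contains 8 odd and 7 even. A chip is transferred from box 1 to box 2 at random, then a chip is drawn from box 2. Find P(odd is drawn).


P(transfer odd) = 6/9 = 2/3; P(transfer even) = 1/3
If odd transferred: Urn II has 9 odd of 16, so P(odd|odd moved) = 9/16
If even transferred: Urn II has 8 odd of 16, so P(odd|even moved) = 1/2
By total probability: P(odd) = 2/3*9/16 + 1/3*1/2 = 13/24

13/24


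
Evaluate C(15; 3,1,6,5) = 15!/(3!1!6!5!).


15! = 1307674368000
Denominator: 3!=6 * 1!=1 * 6!=720 * 5!=120
Coefficient = 1307674368000 / 518400 = 2522520

2522520


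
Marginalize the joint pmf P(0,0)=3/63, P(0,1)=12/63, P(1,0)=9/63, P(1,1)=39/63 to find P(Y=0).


P(Y=0) = P(0,0)+P(1,0) = 3/63 + 9/63 = 12/63 = 4/21

4/21


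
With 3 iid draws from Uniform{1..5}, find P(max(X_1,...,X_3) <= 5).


P(max <= 5) = P(all X_i <= 5) = (P(X_1 <= 5))^3
= (5/5)^3 = 1^3 = 1

1


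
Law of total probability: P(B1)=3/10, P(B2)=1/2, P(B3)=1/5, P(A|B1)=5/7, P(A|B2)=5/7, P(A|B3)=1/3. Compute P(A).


P(A) = P(A|B1)P(B1) + P(A|B2)P(B2) + P(A|B3)P(B3)
= 5/7*3/10 + 5/7*1/2 + 1/3*1/5
= 3/14 + 5/14 + 1/15 = 67/105

67/105


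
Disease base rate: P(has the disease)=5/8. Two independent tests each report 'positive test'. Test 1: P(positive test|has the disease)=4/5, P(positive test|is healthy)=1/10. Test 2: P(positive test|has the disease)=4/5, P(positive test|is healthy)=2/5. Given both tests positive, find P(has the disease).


After test 1: P(+) = 4/5*5/8 + 1/10*3/8 = 43/80
P(B|+) = (1/2)/(43/80) = 40/43
After test 2 (use post1 as new prior): P(+) = 4/5*40/43 + 2/5*3/43 = 166/215
P(B|+,+) = (32/43)/(166/215) = 80/83

80/83


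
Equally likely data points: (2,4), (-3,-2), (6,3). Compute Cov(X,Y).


E[X]=5/3, E[Y]=5/3, E[XY]=32/3
Cov(X,Y) = E[XY] - E[X]E[Y] = 32/3 - 5/3*5/3 = 71/9

71/9


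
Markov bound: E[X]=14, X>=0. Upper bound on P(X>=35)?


Markov: P(X >= a) <= E[X]/a
P(X >= 35) <= 14/35 = 2/5

2/5


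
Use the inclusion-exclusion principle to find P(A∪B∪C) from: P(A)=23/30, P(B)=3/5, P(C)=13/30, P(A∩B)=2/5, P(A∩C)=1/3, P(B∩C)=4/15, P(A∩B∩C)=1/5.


P(A∪B∪C) = P(A)+P(B)+P(C) - P(AB)-P(AC)-P(BC) + P(ABC)
= 23/30+3/5+13/30 - 2/5-1/3-4/15 + 1/5
= 1

1


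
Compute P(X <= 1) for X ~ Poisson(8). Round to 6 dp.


P(X<=1) = e^(-8)*8^0/0! + e^(-8)*8^1/1!
≈ 0.0003354626 + 0.0026837010
= 0.0030191636
≈ 0.003019

0.003019


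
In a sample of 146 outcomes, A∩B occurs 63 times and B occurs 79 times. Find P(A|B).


P(A|B) = P(A∩B)/P(B) = (63/146)/(79/146) = 63/79

63/79


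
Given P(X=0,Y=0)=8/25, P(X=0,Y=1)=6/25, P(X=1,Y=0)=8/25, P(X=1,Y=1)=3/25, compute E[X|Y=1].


P(Y=1) = 9/25
E[X|Y=1] = (0*6 + 1*3)/9 = 3/9 = 1/3

1/3


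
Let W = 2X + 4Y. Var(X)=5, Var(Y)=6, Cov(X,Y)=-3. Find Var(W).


Var(2X + 4Y) = 2^2*Var(X) + 4^2*Var(Y) + 2*2*4*Cov(X,Y)
= 4*5 + 16*6 + 16*(-3)
= 20 + 96 - 48 = 68

68


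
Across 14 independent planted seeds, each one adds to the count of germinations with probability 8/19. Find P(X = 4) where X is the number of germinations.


P(X=4) = C(14,4) * p^4 * (1-p)^10
= 1001 * 4096/130321 * 25937424601/6131066257801
= 106345930856861696/799006685782884121

106345930856861696/799006685782884121


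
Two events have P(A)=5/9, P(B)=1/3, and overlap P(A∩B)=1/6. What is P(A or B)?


P(A∪B) = P(A) + P(B) - P(A∩B)
= 5/9 + 1/3 - 1/6 = 13/18

13/18


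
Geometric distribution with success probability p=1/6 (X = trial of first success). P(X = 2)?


P(X=2) = (1-p)^1 * p = (5/6)^1 * 1/6
= 5/6 * 1/6 = 5/36

5/36


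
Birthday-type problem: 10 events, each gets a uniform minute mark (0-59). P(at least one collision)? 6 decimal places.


P(all different) = prod((60-i)/60 for i=0..9) = 0.452468
P(at least one match) = 1 - 0.452468 = 0.547532

0.547532


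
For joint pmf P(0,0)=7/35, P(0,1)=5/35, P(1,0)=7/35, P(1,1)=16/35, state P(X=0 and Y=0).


Read from table: P(X=0, Y=0) = 7/35 = 1/5

1/5


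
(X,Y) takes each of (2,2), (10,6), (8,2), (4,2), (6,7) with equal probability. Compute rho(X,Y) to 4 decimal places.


Cov(X,Y) = 3.2000, Var(X) = 8.0000, Var(Y) = 4.9600
rho = Cov/(sqrt(VarX)*sqrt(VarY)) = 0.5080

0.5080


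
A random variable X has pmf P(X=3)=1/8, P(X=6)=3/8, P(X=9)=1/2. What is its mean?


E[X] = sum(x * P(x))
= 3*1/8 + 6*3/8 + 9*1/2
= 57/8

57/8


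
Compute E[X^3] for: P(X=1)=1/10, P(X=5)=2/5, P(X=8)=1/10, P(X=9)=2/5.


E[X^3] = sum(x^3 * P(x))
= 1*1/10 + 125*2/5 + 512*1/10 + 729*2/5
= 3929/10

3929/10


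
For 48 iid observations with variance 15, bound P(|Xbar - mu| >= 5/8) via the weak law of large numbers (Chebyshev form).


Var(Xbar) = Var(X)/n = 15/48
Chebyshev: P(|Xbar-mu| >= 5/8) <= Var(Xbar)/(5/8)^2 = (5/16)/(25/64) = 4/5

4/5


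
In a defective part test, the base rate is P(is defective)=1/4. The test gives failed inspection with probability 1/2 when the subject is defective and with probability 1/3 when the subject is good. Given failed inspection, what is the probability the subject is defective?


P(A) = P(A|B)P(B) + P(A|B')P(B') = 1/2*1/4 + 1/3*3/4 = 3/8
P(B|A) = P(A|B)P(B)/P(A) = (1/8)/(3/8) = 1/3

1/3


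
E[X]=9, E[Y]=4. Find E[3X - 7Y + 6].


E[3X - 7Y + 6] = 3*E[X] - 7*E[Y] + 6
= (3)*(9) + (-7)*(4) + (6)
= 27 - 28 + 6 = 5

5


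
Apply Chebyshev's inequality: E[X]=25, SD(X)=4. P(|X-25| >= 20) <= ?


k = 20/4 = 5
Chebyshev: P(|X-mu| >= k*sigma) <= 1/k^2 = 1/5^2 = 1/25

1/25


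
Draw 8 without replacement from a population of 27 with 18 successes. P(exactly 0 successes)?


P(X=0) = C(18,0)*C(9,8) / C(27,8)
= 1*9 / 2220075
= 9/2220075 = 1/246675

1/246675


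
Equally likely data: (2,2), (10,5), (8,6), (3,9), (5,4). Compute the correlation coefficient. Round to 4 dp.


Cov(X,Y) = 0.6800, Var(X) = 9.0400, Var(Y) = 5.3600
rho = Cov/(sqrt(VarX)*sqrt(VarY)) = 0.0977

0.0977


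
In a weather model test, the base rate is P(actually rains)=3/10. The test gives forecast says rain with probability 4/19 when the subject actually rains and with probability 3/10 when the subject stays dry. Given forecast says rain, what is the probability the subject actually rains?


P(A) = P(A|B)P(B) + P(A|B')P(B') = 4/19*3/10 + 3/10*7/10 = 519/1900
P(B|A) = P(A|B)P(B)/P(A) = (6/95)/(519/1900) = 40/173

40/173


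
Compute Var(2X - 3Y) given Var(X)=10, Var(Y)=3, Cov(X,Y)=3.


Var(2X - 3Y) = 2^2*Var(X) + (-3)^2*Var(Y) + 2*2*(-3)*Cov(X,Y)
= 4*10 + 9*3 - 12*3
= 40 + 27 - 36 = 31

31


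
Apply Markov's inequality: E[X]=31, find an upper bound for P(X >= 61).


Markov: P(X >= a) <= E[X]/a
P(X >= 61) <= 31/61

31/61


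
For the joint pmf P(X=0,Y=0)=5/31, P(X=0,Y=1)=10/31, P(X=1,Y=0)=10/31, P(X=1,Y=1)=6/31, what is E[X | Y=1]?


P(Y=1) = 16/31
E[X|Y=1] = (0*10 + 1*6)/16 = 6/16 = 3/8

3/8


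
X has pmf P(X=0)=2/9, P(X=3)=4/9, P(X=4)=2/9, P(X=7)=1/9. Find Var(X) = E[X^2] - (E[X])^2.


E[X] = 3, E[X^2] = 13
Var(X) = E[X^2] - (E[X])^2 = 13 - (3)^2 = 4

4


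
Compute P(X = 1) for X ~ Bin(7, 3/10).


P(X=1) = C(7,1) * p^1 * (1-p)^6
= 7 * 3/10 * 117649/1000000
= 2470629/10000000

2470629/10000000


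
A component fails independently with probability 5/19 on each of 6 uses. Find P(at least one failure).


P(at least one) = 1 - P(none)
P(none) = (1 - 5/19)^6 = (14/19)^6 = 7529536/47045881
P(at least one) = 1 - 7529536/47045881 = 39516345/47045881

39516345/47045881


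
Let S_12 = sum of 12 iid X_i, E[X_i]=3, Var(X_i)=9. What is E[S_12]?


E[S_n] = n*E[X_1] = 12*3 = 36

36


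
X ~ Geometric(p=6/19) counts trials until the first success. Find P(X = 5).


P(X=5) = (1-p)^4 * p = (13/19)^4 * 6/19
= 28561/130321 * 6/19 = 171366/2476099

171366/2476099


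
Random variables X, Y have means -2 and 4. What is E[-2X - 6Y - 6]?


E[-2X - 6Y - 6] = -2*E[X] - 6*E[Y] - 6
= (-2)*(-2) + (-6)*(4) + (-6)
= 4 - 24 - 6 = -26

-26


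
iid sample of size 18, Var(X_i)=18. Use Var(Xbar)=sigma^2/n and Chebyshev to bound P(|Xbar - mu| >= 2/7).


Var(Xbar) = Var(X)/n = 18/18
Chebyshev: P(|Xbar-mu| >= 2/7) <= Var(Xbar)/(2/7)^2 = 1/(4/49) = 49/4
Bound exceeds 1, so trivial bound: 1

1


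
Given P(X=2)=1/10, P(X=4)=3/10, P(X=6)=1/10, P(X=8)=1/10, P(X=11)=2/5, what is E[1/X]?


E[1/X] = sum(g(x)*P(x))
= 1/2*1/10 + 1/4*3/10 + 1/6*1/10 + 1/8*1/10 + 1/11*2/5
= 503/2640

503/2640


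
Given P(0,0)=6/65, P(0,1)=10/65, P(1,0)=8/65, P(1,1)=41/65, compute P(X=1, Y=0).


Read from table: P(X=1, Y=0) = 8/65

8/65


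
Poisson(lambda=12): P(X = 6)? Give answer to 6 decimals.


P(X=6) = e^(-12) * 12^6 / 6!
≈ 0.000006144212353 * 2985984 / 720
≈ 0.025481

0.025481


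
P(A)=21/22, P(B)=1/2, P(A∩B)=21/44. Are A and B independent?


P(A)*P(B) = 21/22*1/2 = 21/44
P(A∩B) = 21/44, which equals P(A)P(B), so independent

Yes, A and B are independent


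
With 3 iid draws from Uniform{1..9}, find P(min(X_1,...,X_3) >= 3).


P(min >= 3) = P(all X_i >= 3) = (P(X_1 >= 3))^3
= (7/9)^3 = 343/729

343/729


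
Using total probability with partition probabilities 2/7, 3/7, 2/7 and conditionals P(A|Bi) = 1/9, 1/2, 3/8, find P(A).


P(A) = P(A|B1)P(B1) + P(A|B2)P(B2) + P(A|B3)P(B3)
= 1/9*2/7 + 1/2*3/7 + 3/8*2/7
= 2/63 + 3/14 + 3/28 = 89/252

89/252


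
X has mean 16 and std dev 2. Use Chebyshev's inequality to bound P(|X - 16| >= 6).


k = 6/2 = 3
Chebyshev: P(|X-mu| >= k*sigma) <= 1/k^2 = 1/3^2 = 1/9

1/9


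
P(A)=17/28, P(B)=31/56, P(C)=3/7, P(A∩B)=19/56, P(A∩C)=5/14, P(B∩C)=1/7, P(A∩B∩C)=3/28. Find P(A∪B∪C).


P(A∪B∪C) = P(A)+P(B)+P(C) - P(AB)-P(AC)-P(BC) + P(ABC)
= 17/28+31/56+3/7 - 19/56-5/14-1/7 + 3/28
= 6/7

6/7


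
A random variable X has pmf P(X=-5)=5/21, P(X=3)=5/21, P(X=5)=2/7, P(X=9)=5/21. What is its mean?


E[X] = sum(x * P(x))
= -5*5/21 + 3*5/21 + 5*2/7 + 9*5/21
= 65/21

65/21


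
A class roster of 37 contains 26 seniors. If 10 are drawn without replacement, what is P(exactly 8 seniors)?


P(X=8) = C(26,8)*C(11,2) / C(37,10)
= 1562275*55 / 348330136
= 85925125/348330136 = 7811375/31666376

7811375/31666376


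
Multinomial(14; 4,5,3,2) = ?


14! = 87178291200
Denominator: 4!=24 * 5!=120 * 3!=6 * 2!=2
Coefficient = 87178291200 / 34560 = 2522520

2522520


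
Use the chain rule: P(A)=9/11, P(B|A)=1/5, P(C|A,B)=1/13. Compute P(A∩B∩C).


P(A∩B∩C) = P(A) * P(B|A) * P(C|A∩B)
= 9/11 * 1/5 * 1/13
= 9/55 * 1/13 = 9/715

9/715


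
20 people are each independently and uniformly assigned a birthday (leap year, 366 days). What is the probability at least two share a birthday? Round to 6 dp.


P(all different) = prod((366-i)/366 for i=0..19) = 0.589430
P(at least one match) = 1 - 0.589430 = 0.410570

0.410570


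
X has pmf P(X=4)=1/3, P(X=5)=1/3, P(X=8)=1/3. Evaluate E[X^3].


E[X^3] = sum(x^3 * P(x))
= 64*1/3 + 125*1/3 + 512*1/3
= 701/3

701/3


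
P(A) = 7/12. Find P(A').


P(A') = 1 - P(A) = 1 - 7/12 = 5/12

5/12


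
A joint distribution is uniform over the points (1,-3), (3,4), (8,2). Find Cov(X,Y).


E[X]=4, E[Y]=1, E[XY]=25/3
Cov(X,Y) = E[XY] - E[X]E[Y] = 25/3 - 4*1 = 13/3

13/3


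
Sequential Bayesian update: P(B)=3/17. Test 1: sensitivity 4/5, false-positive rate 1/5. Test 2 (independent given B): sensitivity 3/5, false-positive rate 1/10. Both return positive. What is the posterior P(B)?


After test 1: P(+) = 4/5*3/17 + 1/5*14/17 = 26/85
P(B|+) = (12/85)/(26/85) = 6/13
After test 2 (use post1 as new prior): P(+) = 3/5*6/13 + 1/10*7/13 = 43/130
P(B|+,+) = (18/65)/(43/130) = 36/43

36/43


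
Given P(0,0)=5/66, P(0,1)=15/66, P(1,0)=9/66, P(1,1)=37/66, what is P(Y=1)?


P(Y=1) = P(0,1)+P(1,1) = 15/66 + 37/66 = 52/66 = 26/33

26/33


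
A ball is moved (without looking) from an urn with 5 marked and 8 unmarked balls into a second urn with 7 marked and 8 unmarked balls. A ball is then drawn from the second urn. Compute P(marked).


P(transfer marked) = 5/13; P(transfer unmarked) = 8/13
If marked transferred: Urn II has 8 marked of 16, so P(marked|marked moved) = 1/2
If unmarked transferred: Urn II has 7 marked of 16, so P(marked|unmarked moved) = 7/16
By total probability: P(marked) = 5/13*1/2 + 8/13*7/16 = 6/13

6/13


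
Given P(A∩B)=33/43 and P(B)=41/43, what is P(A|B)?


P(A|B) = P(A∩B)/P(B) = (99/129)/(123/129) = 99/123 = 33/41

33/41


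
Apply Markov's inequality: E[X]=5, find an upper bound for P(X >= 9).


Markov: P(X >= a) <= E[X]/a
P(X >= 9) <= 5/9

5/9


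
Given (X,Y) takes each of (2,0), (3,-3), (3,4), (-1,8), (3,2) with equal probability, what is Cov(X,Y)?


E[X]=2, E[Y]=11/5, E[XY]=1/5
Cov(X,Y) = E[XY] - E[X]E[Y] = 1/5 - 2*11/5 = -21/5

-21/5


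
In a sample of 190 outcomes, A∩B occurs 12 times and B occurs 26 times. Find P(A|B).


P(A|B) = P(A∩B)/P(B) = (12/190)/(26/190) = 12/26 = 6/13

6/13


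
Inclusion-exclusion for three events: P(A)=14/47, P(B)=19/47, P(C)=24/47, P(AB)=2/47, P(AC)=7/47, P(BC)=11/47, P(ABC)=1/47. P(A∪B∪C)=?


P(A∪B∪C) = P(A)+P(B)+P(C) - P(AB)-P(AC)-P(BC) + P(ABC)
= 14/47+19/47+24/47 - 2/47-7/47-11/47 + 1/47
= 38/47

38/47


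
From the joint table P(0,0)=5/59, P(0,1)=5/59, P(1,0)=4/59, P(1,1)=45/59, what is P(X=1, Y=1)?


Read from table: P(X=1, Y=1) = 45/59

45/59


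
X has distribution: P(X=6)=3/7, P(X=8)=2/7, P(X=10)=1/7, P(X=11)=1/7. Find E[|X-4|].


E[|X-4|] = sum(g(x)*P(x))
= 2*3/7 + 4*2/7 + 6*1/7 + 7*1/7
= 27/7

27/7


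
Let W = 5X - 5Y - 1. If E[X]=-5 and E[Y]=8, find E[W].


E[5X - 5Y - 1] = 5*E[X] - 5*E[Y] - 1
= (5)*(-5) + (-5)*(8) + (-1)
= -25 - 40 - 1 = -66

-66


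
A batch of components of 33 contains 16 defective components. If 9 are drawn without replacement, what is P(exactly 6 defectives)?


P(X=6) = C(16,6)*C(17,3) / C(33,9)
= 8008*680 / 38567100
= 5445440/38567100 = 1904/13485

1904/13485


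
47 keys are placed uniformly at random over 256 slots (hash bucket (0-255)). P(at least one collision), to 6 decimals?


P(all different) = prod((256-i)/256 for i=0..46) = 0.011060
P(at least one match) = 1 - 0.011060 = 0.988940

0.988940


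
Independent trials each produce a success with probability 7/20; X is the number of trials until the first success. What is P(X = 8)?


P(X=8) = (1-p)^7 * p = (13/20)^7 * 7/20
= 62748517/1280000000 * 7/20 = 439239619/25600000000

439239619/25600000000


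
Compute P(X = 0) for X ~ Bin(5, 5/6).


P(X=0) = C(5,0) * p^0 * (1-p)^5
= 1 * 1 * 1/7776
= 1/7776

1/7776


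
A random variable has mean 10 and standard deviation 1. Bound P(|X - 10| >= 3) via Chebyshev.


k = 3/1 = 3
Chebyshev: P(|X-mu| >= k*sigma) <= 1/k^2 = 1/3^2 = 1/9

1/9


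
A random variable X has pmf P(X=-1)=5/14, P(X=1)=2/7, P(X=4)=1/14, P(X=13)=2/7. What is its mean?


E[X] = sum(x * P(x))
= -1*5/14 + 1*2/7 + 4*1/14 + 13*2/7
= 55/14

55/14


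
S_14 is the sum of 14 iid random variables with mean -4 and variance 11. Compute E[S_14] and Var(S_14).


E[S_n] = n*mu = 14*-4 = -56
Var(S_n) = n*sigma^2 = 14*11 = 154

E[S_14]=-56, Var(S_14)=154


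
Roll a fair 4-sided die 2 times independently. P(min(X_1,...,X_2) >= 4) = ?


P(min >= 4) = P(all X_i >= 4) = (P(X_1 >= 4))^2
= (1/4)^2 = 1/16

1/16


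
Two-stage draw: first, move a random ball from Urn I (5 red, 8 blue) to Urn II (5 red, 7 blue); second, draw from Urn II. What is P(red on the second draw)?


P(transfer red) = 5/13; P(transfer blue) = 8/13
If red transferred: Urn II has 6 red of 13, so P(red|red moved) = 6/13
If blue transferred: Urn II has 5 red of 13, so P(red|blue moved) = 5/13
By total probability: P(red) = 5/13*6/13 + 8/13*5/13 = 70/169

70/169


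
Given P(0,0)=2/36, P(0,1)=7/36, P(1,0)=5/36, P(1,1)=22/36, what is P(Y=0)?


P(Y=0) = P(0,0)+P(1,0) = 2/36 + 5/36 = 7/36

7/36


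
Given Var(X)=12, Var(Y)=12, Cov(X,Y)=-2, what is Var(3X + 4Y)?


Var(3X + 4Y) = 3^2*Var(X) + 4^2*Var(Y) + 2*3*4*Cov(X,Y)
= 9*12 + 16*12 + 24*(-2)
= 108 + 192 - 48 = 252

252


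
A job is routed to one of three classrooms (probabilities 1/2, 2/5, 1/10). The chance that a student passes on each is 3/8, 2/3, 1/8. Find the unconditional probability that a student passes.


P(A) = P(A|B1)P(B1) + P(A|B2)P(B2) + P(A|B3)P(B3)
= 3/8*1/2 + 2/3*2/5 + 1/8*1/10
= 3/16 + 4/15 + 1/80 = 7/15

7/15


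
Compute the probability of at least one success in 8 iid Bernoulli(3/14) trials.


P(at least one) = 1 - P(none)
P(none) = (1 - 3/14)^8 = (11/14)^8 = 214358881/1475789056
P(at least one) = 1 - 214358881/1475789056 = 1261430175/1475789056

1261430175/1475789056


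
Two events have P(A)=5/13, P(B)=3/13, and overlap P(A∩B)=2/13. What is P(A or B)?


P(A∪B) = P(A) + P(B) - P(A∩B)
= 5/13 + 3/13 - 2/13 = 6/13

6/13


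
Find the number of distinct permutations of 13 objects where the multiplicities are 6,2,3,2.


13! = 6227020800
Denominator: 6!=720 * 2!=2 * 3!=6 * 2!=2
Coefficient = 6227020800 / 17280 = 360360

360360


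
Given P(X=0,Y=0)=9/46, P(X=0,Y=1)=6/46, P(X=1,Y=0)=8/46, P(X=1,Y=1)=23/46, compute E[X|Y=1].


P(Y=1) = 29/46
E[X|Y=1] = (0*6 + 1*23)/29 = 23/29

23/29


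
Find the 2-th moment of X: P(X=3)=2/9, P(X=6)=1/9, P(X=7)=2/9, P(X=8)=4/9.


E[X^2] = sum(x^2 * P(x))
= 9*2/9 + 36*1/9 + 49*2/9 + 64*4/9
= 136/3

136/3


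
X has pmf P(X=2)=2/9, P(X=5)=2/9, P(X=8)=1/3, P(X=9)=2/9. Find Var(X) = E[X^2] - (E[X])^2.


E[X] = 56/9, E[X^2] = 412/9
Var(X) = E[X^2] - (E[X])^2 = 412/9 - (56/9)^2 = 572/81

572/81


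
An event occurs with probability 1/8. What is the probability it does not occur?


P(A') = 1 - P(A) = 1 - 1/8 = 7/8

7/8


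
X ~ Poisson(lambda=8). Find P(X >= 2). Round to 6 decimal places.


P(X>=2) = 1 - P(X<=1) = 1 - (e^(-8)*8^0/0! + e^(-8)*8^1/1!)
≈ 1 - (0.0003354626 + 0.0026837010)
= 1 - 0.0030191636 = 0.9969808364
≈ 0.996981

0.996981


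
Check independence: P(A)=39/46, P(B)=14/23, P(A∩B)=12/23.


P(A)*P(B) = 39/46*14/23 = 273/529
P(A∩B) = 12/23 != 273/529, so not independent

No, A and B are not independent


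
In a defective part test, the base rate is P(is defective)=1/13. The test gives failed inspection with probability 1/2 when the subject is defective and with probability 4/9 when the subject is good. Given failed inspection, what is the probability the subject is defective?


P(A) = P(A|B)P(B) + P(A|B')P(B') = 1/2*1/13 + 4/9*12/13 = 35/78
P(B|A) = P(A|B)P(B)/P(A) = (1/26)/(35/78) = 3/35

3/35


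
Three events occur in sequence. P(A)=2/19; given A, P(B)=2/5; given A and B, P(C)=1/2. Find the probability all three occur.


P(A∩B∩C) = P(A) * P(B|A) * P(C|A∩B)
= 2/19 * 2/5 * 1/2
= 4/95 * 1/2 = 2/95

2/95


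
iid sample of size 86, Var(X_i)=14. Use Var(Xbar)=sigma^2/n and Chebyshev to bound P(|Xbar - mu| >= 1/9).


Var(Xbar) = Var(X)/n = 14/86
Chebyshev: P(|Xbar-mu| >= 1/9) <= Var(Xbar)/(1/9)^2 = (7/43)/(1/81) = 567/43
Bound exceeds 1, so trivial bound: 1

1


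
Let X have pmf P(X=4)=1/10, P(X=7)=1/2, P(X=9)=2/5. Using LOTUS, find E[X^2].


E[X^2] = sum(g(x)*P(x))
= 16*1/10 + 49*1/2 + 81*2/5
= 117/2

117/2


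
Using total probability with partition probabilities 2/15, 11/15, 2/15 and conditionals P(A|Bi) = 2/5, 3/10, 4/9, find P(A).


P(A) = P(A|B1)P(B1) + P(A|B2)P(B2) + P(A|B3)P(B3)
= 2/5*2/15 + 3/10*11/15 + 4/9*2/15
= 4/75 + 11/50 + 8/135 = 449/1350

449/1350


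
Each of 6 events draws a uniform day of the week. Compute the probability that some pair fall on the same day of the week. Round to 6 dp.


P(all different) = prod((7-i)/7 for i=0..5) = 0.042839
P(at least one match) = 1 - 0.042839 = 0.957161

0.957161


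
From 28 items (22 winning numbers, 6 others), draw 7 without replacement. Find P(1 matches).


P(X=1) = C(22,1)*C(6,6) / C(28,7)
= 22*1 / 1184040
= 22/1184040 = 1/53820

1/53820


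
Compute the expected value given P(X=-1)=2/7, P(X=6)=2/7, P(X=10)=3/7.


E[X] = sum(x * P(x))
= -1*2/7 + 6*2/7 + 10*3/7
= 40/7

40/7


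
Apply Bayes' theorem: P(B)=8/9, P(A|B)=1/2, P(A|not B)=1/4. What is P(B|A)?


P(A) = P(A|B)P(B) + P(A|B')P(B') = 1/2*8/9 + 1/4*1/9 = 17/36
P(B|A) = P(A|B)P(B)/P(A) = (4/9)/(17/36) = 16/17

16/17


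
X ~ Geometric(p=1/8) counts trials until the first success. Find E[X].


For geometric (trials until first success), E[X] = 1/p = 1/(1/8) = 8

8


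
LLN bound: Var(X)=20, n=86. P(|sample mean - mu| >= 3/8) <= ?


Var(Xbar) = Var(X)/n = 20/86
Chebyshev: P(|Xbar-mu| >= 3/8) <= Var(Xbar)/(3/8)^2 = (10/43)/(9/64) = 640/387
Bound exceeds 1, so trivial bound: 1

1


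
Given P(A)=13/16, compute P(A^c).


P(A') = 1 - P(A) = 1 - 13/16 = 3/16

3/16


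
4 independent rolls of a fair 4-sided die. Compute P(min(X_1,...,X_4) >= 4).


P(min >= 4) = P(all X_i >= 4) = (P(X_1 >= 4))^4
= (1/4)^4 = 1/256

1/256


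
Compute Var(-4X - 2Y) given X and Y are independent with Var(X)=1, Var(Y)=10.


Independence => Cov(X,Y)=0
Var(-4X - 2Y) = (-4)^2*Var(X) + (-2)^2*Var(Y)
= 16*1 + 4*10 = 56

56


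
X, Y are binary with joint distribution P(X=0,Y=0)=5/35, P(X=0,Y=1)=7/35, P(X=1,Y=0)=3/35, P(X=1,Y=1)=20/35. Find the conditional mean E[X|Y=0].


P(Y=0) = 8/35
E[X|Y=0] = (0*5 + 1*3)/8 = 3/8

3/8


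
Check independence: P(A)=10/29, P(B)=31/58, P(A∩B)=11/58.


P(A)*P(B) = 10/29*31/58 = 155/841
P(A∩B) = 11/58 != 155/841, so not independent

No, A and B are not independent


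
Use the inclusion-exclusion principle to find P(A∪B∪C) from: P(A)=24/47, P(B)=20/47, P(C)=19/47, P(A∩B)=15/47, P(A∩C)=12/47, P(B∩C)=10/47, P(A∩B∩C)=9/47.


P(A∪B∪C) = P(A)+P(B)+P(C) - P(AB)-P(AC)-P(BC) + P(ABC)
= 24/47+20/47+19/47 - 15/47-12/47-10/47 + 9/47
= 35/47

35/47


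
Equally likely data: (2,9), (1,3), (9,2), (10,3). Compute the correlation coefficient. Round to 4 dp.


Cov(X,Y) = -6.1250, Var(X) = 16.2500, Var(Y) = 7.6875
rho = Cov/(sqrt(VarX)*sqrt(VarY)) = -0.5480

-0.5480


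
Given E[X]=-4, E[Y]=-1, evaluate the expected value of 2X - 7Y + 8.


E[2X - 7Y + 8] = 2*E[X] - 7*E[Y] + 8
= (2)*(-4) + (-7)*(-1) + (8)
= -8 + 7 + 8 = 7

7


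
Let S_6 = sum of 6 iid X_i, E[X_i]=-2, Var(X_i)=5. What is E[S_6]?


E[S_n] = n*E[X_1] = 6*-2 = -12

-12


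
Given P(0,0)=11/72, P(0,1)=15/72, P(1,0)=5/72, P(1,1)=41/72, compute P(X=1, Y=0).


Read from table: P(X=1, Y=0) = 5/72

5/72


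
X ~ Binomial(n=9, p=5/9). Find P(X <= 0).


P(X<=0) = P(X=0)
= 262144/387420489
= 262144/387420489

262144/387420489


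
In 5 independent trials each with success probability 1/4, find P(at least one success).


P(at least one) = 1 - P(none)
P(none) = (1 - 1/4)^5 = (3/4)^5 = 243/1024
P(at least one) = 1 - 243/1024 = 781/1024

781/1024


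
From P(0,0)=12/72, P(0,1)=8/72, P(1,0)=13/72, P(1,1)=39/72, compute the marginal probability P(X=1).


P(X=1) = P(1,0)+P(1,1) = 13/72 + 39/72 = 52/72 = 13/18

13/18


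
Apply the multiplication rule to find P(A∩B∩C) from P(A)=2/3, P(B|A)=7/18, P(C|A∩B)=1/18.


P(A∩B∩C) = P(A) * P(B|A) * P(C|A∩B)
= 2/3 * 7/18 * 1/18
= 7/27 * 1/18 = 7/486

7/486


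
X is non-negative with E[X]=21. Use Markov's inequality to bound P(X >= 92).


Markov: P(X >= a) <= E[X]/a
P(X >= 92) <= 21/92

21/92


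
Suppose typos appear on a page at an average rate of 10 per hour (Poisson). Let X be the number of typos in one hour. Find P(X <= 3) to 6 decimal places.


P(X<=3) = e^(-10)*10^0/0! + e^(-10)*10^1/1! + e^(-10)*10^2/2! + e^(-10)*10^3/3!
≈ 0.0000453999 + 0.0004539993 + 0.0022699965 + 0.0075666550
= 0.0103360507
≈ 0.010336

0.010336


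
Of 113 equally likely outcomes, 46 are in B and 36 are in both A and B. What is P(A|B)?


P(A|B) = P(A∩B)/P(B) = (36/113)/(46/113) = 36/46 = 18/23

18/23


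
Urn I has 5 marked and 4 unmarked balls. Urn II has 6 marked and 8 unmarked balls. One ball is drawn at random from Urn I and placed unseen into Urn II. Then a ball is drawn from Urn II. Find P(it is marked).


P(transfer marked) = 5/9; P(transfer unmarked) = 4/9
If marked transferred: Urn II has 7 marked of 15, so P(marked|marked moved) = 7/15
If unmarked transferred: Urn II has 6 marked of 15, so P(marked|unmarked moved) = 2/5
By total probability: P(marked) = 5/9*7/15 + 4/9*2/5 = 59/135

59/135
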